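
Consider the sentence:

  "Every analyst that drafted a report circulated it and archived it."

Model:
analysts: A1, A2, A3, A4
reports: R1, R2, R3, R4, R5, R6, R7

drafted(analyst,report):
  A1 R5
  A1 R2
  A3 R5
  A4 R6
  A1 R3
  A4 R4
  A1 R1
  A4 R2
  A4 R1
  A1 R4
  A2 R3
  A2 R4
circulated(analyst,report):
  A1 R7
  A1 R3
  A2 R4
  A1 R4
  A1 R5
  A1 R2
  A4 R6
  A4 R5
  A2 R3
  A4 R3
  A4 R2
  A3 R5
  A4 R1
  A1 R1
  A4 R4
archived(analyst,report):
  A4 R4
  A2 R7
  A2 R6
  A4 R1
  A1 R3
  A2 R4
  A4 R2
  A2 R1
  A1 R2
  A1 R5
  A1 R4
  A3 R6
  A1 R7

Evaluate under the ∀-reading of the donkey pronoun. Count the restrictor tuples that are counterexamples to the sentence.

"it" takes "a report" as antecedent — a donkey pronoun bound across the clause boundary.
Strong reading: for every (a,r) with drafted(a,r), circulated(a,r) ∧ archived(a,r).
Restrictor pairs: (A1,R1) ✗  (A1,R2) ✓  (A1,R3) ✓  (A1,R4) ✓  (A1,R5) ✓  (A2,R3) ✗  (A2,R4) ✓  (A3,R5) ✗  (A4,R1) ✓  (A4,R2) ✓  (A4,R4) ✓  (A4,R6) ✗
Counterexamples (restrictor pairs failing the scope): 4.

4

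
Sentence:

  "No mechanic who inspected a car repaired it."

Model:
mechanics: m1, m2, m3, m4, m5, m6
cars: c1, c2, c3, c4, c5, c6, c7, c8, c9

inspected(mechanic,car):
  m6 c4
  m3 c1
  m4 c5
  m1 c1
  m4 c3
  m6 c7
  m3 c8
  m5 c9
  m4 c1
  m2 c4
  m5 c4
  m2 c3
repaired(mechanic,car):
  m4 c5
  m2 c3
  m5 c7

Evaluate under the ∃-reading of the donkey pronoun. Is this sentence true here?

"it" takes "a car" as antecedent — a donkey pronoun bound across the clause boundary.
Truth condition: for no (m,c) with inspected(m,c) does repaired(m,c) hold.
Restrictor pairs — does the scope hold? (m1,c1):fails  (m2,c3):holds  (m2,c4):fails  (m3,c1):fails  (m3,c8):fails  (m4,c1):fails  (m4,c3):fails  (m4,c5):holds  (m5,c4):fails  (m5,c9):fails  (m6,c4):fails  (m6,c7):fails
Scope holds for 2 pair(s), so the sentence is false.

False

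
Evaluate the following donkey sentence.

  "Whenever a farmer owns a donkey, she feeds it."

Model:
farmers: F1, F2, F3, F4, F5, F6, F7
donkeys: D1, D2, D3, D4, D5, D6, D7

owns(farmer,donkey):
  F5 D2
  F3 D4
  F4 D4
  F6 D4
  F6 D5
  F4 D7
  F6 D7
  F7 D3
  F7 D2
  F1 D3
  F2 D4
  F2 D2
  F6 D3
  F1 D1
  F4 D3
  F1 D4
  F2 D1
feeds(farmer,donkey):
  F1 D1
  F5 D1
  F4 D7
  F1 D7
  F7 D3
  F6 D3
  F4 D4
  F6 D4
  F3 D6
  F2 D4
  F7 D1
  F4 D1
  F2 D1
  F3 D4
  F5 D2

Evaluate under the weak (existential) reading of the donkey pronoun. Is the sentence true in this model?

True

"it" takes "a donkey" as antecedent — a donkey pronoun bound across the clause boundary.
Weak reading: every farmer f with some owns-donkey has at least one owns-donkey d such that feeds(f,d).
Per farmer: F1:✓  F2:✓  F3:✓  F4:✓  F5:✓  F6:✓  F7:✓
Every farmer in the restrictor has a witness.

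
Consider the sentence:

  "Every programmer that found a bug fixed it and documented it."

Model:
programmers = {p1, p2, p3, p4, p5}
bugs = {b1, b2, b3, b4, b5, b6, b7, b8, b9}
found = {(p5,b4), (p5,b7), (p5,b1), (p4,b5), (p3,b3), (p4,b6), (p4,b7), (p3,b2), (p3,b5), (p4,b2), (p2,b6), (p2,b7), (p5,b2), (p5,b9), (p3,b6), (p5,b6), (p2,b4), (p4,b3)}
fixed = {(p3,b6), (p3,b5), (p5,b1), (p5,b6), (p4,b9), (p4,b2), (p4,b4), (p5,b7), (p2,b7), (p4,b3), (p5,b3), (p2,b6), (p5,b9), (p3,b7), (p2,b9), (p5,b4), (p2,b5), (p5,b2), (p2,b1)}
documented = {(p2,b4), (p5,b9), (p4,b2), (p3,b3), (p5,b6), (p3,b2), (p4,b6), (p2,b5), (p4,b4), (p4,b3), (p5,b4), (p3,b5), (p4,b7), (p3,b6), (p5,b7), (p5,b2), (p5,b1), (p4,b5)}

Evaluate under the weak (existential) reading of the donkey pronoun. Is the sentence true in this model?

False

"it" takes "a bug" as antecedent — a donkey pronoun bound across the clause boundary.
Weak reading: every programmer p with some found-bug has at least one found-bug b such that fixed(p,b) ∧ documented(p,b).
Per programmer: p2:✗  p3:✓  p4:✓  p5:✓
p2 has no witness among its found-bugs.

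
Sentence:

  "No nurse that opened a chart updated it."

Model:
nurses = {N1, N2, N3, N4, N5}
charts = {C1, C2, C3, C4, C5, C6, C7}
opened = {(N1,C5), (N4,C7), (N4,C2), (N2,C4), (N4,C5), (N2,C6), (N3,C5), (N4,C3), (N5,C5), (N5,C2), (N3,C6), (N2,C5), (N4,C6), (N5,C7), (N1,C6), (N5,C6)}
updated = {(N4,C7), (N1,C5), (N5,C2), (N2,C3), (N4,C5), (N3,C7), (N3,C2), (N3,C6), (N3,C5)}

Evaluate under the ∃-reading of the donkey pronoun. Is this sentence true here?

False

"it" takes "a chart" as antecedent — a donkey pronoun bound across the clause boundary.
Truth condition: for no (n,c) with opened(n,c) does updated(n,c) hold.
Restrictor pairs — does the scope hold? (N1,C5):holds  (N1,C6):fails  (N2,C4):fails  (N2,C5):fails  (N2,C6):fails  (N3,C5):holds  (N3,C6):holds  (N4,C2):fails  (N4,C3):fails  (N4,C5):holds  (N4,C6):fails  (N4,C7):holds  (N5,C2):holds  (N5,C5):fails  (N5,C6):fails  (N5,C7):fails
Scope holds for 6 pair(s), so the sentence is false.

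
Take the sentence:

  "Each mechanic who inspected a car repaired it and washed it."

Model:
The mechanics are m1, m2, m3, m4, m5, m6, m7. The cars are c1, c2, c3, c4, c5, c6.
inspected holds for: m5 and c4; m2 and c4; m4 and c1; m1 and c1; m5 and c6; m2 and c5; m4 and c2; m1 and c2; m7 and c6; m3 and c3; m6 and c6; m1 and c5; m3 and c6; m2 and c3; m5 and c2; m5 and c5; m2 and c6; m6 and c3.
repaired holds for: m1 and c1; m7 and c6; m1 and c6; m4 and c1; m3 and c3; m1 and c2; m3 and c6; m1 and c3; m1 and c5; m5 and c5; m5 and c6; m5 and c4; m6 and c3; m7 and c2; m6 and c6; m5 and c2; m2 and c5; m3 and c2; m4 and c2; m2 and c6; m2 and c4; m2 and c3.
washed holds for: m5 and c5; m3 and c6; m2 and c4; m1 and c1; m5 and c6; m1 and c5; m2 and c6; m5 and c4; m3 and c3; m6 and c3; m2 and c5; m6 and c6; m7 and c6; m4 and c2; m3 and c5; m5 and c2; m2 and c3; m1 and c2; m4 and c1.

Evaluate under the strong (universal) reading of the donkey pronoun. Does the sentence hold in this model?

"it" takes "a car" as antecedent — a donkey pronoun bound across the clause boundary.
Strong reading: for every (m,c) with inspected(m,c), repaired(m,c) ∧ washed(m,c).
Restrictor pairs: (m1,c1) ✓  (m1,c2) ✓  (m1,c5) ✓  (m2,c3) ✓  (m2,c4) ✓  (m2,c5) ✓  (m2,c6) ✓  (m3,c3) ✓  (m3,c6) ✓  (m4,c1) ✓  (m4,c2) ✓  (m5,c2) ✓  (m5,c4) ✓  (m5,c5) ✓  (m5,c6) ✓  (m6,c3) ✓  (m6,c6) ✓  (m7,c6) ✓
Every restrictor pair satisfies the scope.

True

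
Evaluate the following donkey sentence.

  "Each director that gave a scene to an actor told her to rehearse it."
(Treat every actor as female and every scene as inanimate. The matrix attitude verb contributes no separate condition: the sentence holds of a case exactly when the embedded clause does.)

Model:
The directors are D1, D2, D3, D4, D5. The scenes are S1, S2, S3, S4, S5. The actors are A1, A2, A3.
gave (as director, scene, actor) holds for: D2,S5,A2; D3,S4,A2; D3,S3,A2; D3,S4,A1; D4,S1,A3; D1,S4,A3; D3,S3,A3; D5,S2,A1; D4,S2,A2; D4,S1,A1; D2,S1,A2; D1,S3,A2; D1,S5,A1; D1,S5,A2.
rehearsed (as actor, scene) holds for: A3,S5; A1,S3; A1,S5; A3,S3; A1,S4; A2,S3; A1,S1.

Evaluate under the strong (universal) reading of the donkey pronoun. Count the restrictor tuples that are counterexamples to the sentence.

"her" takes "an actor" as antecedent and "it" takes "a scene"; both are donkey pronouns co-varying with the restrictor.
Strong reading: for every (d,s,a) with gave(d,s,a), rehearsed(a,s).
Restrictor triples: (D1,S3,A2)→rehearsed(A2,S3) ✓  (D1,S4,A3)→rehearsed(A3,S4) ✗  (D1,S5,A1)→rehearsed(A1,S5) ✓  (D1,S5,A2)→rehearsed(A2,S5) ✗  (D2,S1,A2)→rehearsed(A2,S1) ✗  (D2,S5,A2)→rehearsed(A2,S5) ✗  (D3,S3,A2)→rehearsed(A2,S3) ✓  (D3,S3,A3)→rehearsed(A3,S3) ✓  (D3,S4,A1)→rehearsed(A1,S4) ✓  (D3,S4,A2)→rehearsed(A2,S4) ✗  (D4,S1,A1)→rehearsed(A1,S1) ✓  (D4,S1,A3)→rehearsed(A3,S1) ✗  (D4,S2,A2)→rehearsed(A2,S2) ✗  (D5,S2,A1)→rehearsed(A1,S2) ✗
Counterexamples (restrictor triples failing the scope): 8.

8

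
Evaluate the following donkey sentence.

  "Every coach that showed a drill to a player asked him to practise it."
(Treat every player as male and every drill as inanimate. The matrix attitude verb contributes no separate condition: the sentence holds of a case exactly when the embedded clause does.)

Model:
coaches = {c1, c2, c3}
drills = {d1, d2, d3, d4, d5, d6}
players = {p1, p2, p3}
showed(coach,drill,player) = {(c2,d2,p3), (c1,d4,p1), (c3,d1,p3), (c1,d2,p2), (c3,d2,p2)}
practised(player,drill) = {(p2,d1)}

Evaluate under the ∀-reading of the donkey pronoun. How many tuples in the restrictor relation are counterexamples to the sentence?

"him" takes "a player" as antecedent and "it" takes "a drill"; both are donkey pronouns co-varying with the restrictor.
Strong reading: for every (c,d,p) with showed(c,d,p), practised(p,d).
Restrictor triples: (c1,d2,p2)→practised(p2,d2) ✗  (c1,d4,p1)→practised(p1,d4) ✗  (c2,d2,p3)→practised(p3,d2) ✗  (c3,d1,p3)→practised(p3,d1) ✗  (c3,d2,p2)→practised(p2,d2) ✗
Counterexamples (restrictor triples failing the scope): 5.

5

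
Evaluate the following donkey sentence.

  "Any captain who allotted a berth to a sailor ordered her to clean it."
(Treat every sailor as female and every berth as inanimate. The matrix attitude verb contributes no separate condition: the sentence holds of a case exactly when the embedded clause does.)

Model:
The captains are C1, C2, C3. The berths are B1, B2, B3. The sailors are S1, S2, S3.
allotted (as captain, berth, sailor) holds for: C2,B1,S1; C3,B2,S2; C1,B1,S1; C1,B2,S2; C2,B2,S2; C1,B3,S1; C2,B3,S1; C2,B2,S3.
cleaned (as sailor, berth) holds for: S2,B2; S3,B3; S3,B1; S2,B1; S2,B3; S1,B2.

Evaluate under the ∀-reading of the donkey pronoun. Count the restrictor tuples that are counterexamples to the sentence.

5

"her" takes "a sailor" as antecedent and "it" takes "a berth"; both are donkey pronouns co-varying with the restrictor.
Strong reading: for every (c,b,s) with allotted(c,b,s), cleaned(s,b).
Restrictor triples: (C1,B1,S1)→cleaned(S1,B1) ✗  (C1,B2,S2)→cleaned(S2,B2) ✓  (C1,B3,S1)→cleaned(S1,B3) ✗  (C2,B1,S1)→cleaned(S1,B1) ✗  (C2,B2,S2)→cleaned(S2,B2) ✓  (C2,B2,S3)→cleaned(S3,B2) ✗  (C2,B3,S1)→cleaned(S1,B3) ✗  (C3,B2,S2)→cleaned(S2,B2) ✓
Counterexamples (restrictor triples failing the scope): 5.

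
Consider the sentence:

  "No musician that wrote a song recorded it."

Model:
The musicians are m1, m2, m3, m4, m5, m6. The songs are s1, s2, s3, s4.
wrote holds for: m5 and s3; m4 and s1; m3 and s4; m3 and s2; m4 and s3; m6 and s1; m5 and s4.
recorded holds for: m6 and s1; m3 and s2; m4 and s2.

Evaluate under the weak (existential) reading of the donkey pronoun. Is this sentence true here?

"it" takes "a song" as antecedent — a donkey pronoun bound across the clause boundary.
Truth condition: for no (m,s) with wrote(m,s) does recorded(m,s) hold.
Restrictor pairs — does the scope hold? (m3,s2):holds  (m3,s4):fails  (m4,s1):fails  (m4,s3):fails  (m5,s3):fails  (m5,s4):fails  (m6,s1):holds
Scope holds for 2 pair(s), so the sentence is false.

False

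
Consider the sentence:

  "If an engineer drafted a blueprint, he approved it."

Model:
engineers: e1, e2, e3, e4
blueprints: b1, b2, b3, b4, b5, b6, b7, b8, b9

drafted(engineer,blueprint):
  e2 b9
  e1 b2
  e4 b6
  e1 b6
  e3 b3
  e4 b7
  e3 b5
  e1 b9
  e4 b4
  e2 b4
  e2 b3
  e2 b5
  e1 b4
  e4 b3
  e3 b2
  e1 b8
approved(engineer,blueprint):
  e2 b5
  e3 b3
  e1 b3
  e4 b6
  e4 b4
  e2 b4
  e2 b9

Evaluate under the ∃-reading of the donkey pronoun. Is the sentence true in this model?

False

"it" takes "a blueprint" as antecedent — a donkey pronoun bound across the clause boundary.
Weak reading: every engineer e with some drafted-blueprint has at least one drafted-blueprint b such that approved(e,b).
Per engineer: e1:✗  e2:✓  e3:✓  e4:✓
e1 has no witness among its drafted-blueprints.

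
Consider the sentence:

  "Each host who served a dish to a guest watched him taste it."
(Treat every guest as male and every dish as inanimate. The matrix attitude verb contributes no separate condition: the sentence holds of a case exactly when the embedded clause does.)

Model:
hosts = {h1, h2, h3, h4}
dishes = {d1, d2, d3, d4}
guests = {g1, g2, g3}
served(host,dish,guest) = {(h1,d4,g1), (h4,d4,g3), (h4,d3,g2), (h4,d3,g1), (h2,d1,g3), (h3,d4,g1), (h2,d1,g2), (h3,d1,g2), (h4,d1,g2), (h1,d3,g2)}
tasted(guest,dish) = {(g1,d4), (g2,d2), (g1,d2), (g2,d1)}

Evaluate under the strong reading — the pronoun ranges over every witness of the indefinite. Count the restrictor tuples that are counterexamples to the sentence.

"him" takes "a guest" as antecedent and "it" takes "a dish"; both are donkey pronouns co-varying with the restrictor.
Strong reading: for every (h,d,g) with served(h,d,g), tasted(g,d).
Restrictor triples: (h1,d3,g2)→tasted(g2,d3) ✗  (h1,d4,g1)→tasted(g1,d4) ✓  (h2,d1,g2)→tasted(g2,d1) ✓  (h2,d1,g3)→tasted(g3,d1) ✗  (h3,d1,g2)→tasted(g2,d1) ✓  (h3,d4,g1)→tasted(g1,d4) ✓  (h4,d1,g2)→tasted(g2,d1) ✓  (h4,d3,g1)→tasted(g1,d3) ✗  (h4,d3,g2)→tasted(g2,d3) ✗  (h4,d4,g3)→tasted(g3,d4) ✗
Counterexamples (restrictor triples failing the scope): 5.

5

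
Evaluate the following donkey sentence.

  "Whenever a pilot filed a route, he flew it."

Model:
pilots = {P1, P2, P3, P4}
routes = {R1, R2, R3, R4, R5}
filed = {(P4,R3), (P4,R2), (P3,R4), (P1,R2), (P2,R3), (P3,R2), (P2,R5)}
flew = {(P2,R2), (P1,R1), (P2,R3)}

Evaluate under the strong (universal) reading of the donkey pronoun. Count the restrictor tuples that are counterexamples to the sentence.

6

"it" takes "a route" as antecedent — a donkey pronoun bound across the clause boundary.
Strong reading: for every (p,r) with filed(p,r), flew(p,r).
Restrictor pairs: (P1,R2) ✗  (P2,R3) ✓  (P2,R5) ✗  (P3,R2) ✗  (P3,R4) ✗  (P4,R2) ✗  (P4,R3) ✗
Counterexamples (restrictor pairs failing the scope): 6.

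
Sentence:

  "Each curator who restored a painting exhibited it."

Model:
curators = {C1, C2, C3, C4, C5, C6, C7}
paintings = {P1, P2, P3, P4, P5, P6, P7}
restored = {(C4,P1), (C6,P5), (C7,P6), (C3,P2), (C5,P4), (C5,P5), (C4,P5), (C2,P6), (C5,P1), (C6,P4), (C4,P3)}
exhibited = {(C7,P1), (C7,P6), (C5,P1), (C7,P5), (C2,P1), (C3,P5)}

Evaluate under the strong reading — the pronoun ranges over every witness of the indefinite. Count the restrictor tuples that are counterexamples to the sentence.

9

"it" takes "a painting" as antecedent — a donkey pronoun bound across the clause boundary.
Strong reading: for every (c,p) with restored(c,p), exhibited(c,p).
Restrictor pairs: (C2,P6) ✗  (C3,P2) ✗  (C4,P1) ✗  (C4,P3) ✗  (C4,P5) ✗  (C5,P1) ✓  (C5,P4) ✗  (C5,P5) ✗  (C6,P4) ✗  (C6,P5) ✗  (C7,P6) ✓
Counterexamples (restrictor pairs failing the scope): 9.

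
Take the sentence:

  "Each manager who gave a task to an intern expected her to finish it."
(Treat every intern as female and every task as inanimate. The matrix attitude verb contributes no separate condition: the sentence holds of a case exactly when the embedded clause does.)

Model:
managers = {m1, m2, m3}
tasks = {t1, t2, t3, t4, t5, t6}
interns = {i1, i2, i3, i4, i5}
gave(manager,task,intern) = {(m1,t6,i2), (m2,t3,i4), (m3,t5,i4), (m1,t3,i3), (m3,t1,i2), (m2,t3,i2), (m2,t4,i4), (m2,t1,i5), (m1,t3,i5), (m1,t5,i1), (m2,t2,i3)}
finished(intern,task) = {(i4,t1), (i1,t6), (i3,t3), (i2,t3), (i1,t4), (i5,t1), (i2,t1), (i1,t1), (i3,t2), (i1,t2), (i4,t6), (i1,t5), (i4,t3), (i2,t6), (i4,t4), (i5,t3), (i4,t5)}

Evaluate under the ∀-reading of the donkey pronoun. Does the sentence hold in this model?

"her" takes "an intern" as antecedent and "it" takes "a task"; both are donkey pronouns co-varying with the restrictor.
Strong reading: for every (m,t,i) with gave(m,t,i), finished(i,t).
Restrictor triples: (m1,t3,i3)→finished(i3,t3) ✓  (m1,t3,i5)→finished(i5,t3) ✓  (m1,t5,i1)→finished(i1,t5) ✓  (m1,t6,i2)→finished(i2,t6) ✓  (m2,t1,i5)→finished(i5,t1) ✓  (m2,t2,i3)→finished(i3,t2) ✓  (m2,t3,i2)→finished(i2,t3) ✓  (m2,t3,i4)→finished(i4,t3) ✓  (m2,t4,i4)→finished(i4,t4) ✓  (m3,t1,i2)→finished(i2,t1) ✓  (m3,t5,i4)→finished(i4,t5) ✓
Every restrictor triple satisfies the scope.

True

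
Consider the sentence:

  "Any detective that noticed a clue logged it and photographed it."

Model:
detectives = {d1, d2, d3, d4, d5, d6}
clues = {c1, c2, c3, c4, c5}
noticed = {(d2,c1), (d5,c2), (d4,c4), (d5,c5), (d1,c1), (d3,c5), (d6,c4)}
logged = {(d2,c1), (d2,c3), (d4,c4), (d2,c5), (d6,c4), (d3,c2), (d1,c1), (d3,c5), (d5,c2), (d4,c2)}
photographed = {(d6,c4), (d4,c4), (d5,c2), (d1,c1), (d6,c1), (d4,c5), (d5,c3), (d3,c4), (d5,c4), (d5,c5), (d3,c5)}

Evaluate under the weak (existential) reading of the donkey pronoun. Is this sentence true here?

"it" takes "a clue" as antecedent — a donkey pronoun bound across the clause boundary.
Weak reading: every detective d with some noticed-clue has at least one noticed-clue c such that logged(d,c) ∧ photographed(d,c).
Per detective: d1:✓  d2:✗  d3:✓  d4:✓  d5:✓  d6:✓
d2 has no witness among its noticed-clues.

False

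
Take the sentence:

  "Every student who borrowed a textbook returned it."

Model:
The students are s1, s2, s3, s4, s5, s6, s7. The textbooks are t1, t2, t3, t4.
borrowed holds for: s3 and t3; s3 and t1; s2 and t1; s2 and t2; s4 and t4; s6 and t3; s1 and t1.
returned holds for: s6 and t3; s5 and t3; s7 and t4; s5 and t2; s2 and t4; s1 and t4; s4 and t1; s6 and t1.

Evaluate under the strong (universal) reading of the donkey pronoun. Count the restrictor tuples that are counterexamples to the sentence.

6

"it" takes "a textbook" as antecedent — a donkey pronoun bound across the clause boundary.
Strong reading: for every (s,t) with borrowed(s,t), returned(s,t).
Restrictor pairs: (s1,t1) ✗  (s2,t1) ✗  (s2,t2) ✗  (s3,t1) ✗  (s3,t3) ✗  (s4,t4) ✗  (s6,t3) ✓
Counterexamples (restrictor pairs failing the scope): 6.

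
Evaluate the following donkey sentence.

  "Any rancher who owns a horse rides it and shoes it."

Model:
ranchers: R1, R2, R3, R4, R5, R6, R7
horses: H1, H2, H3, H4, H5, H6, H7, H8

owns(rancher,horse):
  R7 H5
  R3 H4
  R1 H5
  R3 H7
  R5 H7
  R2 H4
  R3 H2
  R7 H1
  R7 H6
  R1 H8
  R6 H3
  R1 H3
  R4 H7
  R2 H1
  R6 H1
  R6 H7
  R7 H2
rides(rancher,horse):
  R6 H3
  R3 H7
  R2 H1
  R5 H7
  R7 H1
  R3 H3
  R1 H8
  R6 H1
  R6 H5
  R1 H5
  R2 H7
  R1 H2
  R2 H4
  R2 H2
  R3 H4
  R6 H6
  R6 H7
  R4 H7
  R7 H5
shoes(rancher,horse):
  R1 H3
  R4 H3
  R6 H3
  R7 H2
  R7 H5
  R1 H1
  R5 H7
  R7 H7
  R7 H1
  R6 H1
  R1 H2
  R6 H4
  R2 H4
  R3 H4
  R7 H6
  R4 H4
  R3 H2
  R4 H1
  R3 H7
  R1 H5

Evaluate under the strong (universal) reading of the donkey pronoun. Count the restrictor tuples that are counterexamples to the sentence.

"it" takes "a horse" as antecedent — a donkey pronoun bound across the clause boundary.
Strong reading: for every (r,h) with owns(r,h), rides(r,h) ∧ shoes(r,h).
Restrictor pairs: (R1,H3) ✗  (R1,H5) ✓  (R1,H8) ✗  (R2,H1) ✗  (R2,H4) ✓  (R3,H2) ✗  (R3,H4) ✓  (R3,H7) ✓  (R4,H7) ✗  (R5,H7) ✓  (R6,H1) ✓  (R6,H3) ✓  (R6,H7) ✗  (R7,H1) ✓  (R7,H2) ✗  (R7,H5) ✓  (R7,H6) ✗
Counterexamples (restrictor pairs failing the scope): 8.

8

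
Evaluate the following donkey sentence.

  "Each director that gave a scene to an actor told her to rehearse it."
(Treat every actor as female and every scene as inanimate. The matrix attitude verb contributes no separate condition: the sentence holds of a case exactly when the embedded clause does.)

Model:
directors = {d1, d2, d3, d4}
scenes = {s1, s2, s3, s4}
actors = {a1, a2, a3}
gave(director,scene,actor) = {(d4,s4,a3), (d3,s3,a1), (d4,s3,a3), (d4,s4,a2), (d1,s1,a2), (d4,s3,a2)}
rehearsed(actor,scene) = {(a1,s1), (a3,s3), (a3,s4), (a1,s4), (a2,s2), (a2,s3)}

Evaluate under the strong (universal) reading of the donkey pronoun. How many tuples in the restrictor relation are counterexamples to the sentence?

3

"her" takes "an actor" as antecedent and "it" takes "a scene"; both are donkey pronouns co-varying with the restrictor.
Strong reading: for every (d,s,a) with gave(d,s,a), rehearsed(a,s).
Restrictor triples: (d1,s1,a2)→rehearsed(a2,s1) ✗  (d3,s3,a1)→rehearsed(a1,s3) ✗  (d4,s3,a2)→rehearsed(a2,s3) ✓  (d4,s3,a3)→rehearsed(a3,s3) ✓  (d4,s4,a2)→rehearsed(a2,s4) ✗  (d4,s4,a3)→rehearsed(a3,s4) ✓
Counterexamples (restrictor triples failing the scope): 3.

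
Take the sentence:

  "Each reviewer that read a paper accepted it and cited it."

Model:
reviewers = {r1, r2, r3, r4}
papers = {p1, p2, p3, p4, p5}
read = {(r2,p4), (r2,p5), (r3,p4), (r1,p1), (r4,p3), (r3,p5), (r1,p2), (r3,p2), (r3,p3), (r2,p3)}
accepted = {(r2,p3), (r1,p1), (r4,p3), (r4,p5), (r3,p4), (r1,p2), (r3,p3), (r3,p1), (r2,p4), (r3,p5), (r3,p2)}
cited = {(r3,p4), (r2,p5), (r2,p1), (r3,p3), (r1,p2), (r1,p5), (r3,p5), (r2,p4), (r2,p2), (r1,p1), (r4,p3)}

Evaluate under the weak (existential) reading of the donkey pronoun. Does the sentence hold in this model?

True

"it" takes "a paper" as antecedent — a donkey pronoun bound across the clause boundary.
Weak reading: every reviewer r with some read-paper has at least one read-paper p such that accepted(r,p) ∧ cited(r,p).
Per reviewer: r1:✓  r2:✓  r3:✓  r4:✓
Every reviewer in the restrictor has a witness.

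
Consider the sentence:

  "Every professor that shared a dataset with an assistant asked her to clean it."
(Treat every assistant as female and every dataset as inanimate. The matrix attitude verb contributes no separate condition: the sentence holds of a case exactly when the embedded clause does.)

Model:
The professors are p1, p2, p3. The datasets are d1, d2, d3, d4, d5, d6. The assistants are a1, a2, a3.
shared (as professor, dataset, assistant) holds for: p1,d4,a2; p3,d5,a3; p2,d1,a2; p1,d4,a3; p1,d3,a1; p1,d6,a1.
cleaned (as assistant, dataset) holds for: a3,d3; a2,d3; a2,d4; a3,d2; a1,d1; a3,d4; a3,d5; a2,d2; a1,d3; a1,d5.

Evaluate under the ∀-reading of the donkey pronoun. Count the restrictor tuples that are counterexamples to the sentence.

2

"her" takes "an assistant" as antecedent and "it" takes "a dataset"; both are donkey pronouns co-varying with the restrictor.
Strong reading: for every (p,d,a) with shared(p,d,a), cleaned(a,d).
Restrictor triples: (p1,d3,a1)→cleaned(a1,d3) ✓  (p1,d4,a2)→cleaned(a2,d4) ✓  (p1,d4,a3)→cleaned(a3,d4) ✓  (p1,d6,a1)→cleaned(a1,d6) ✗  (p2,d1,a2)→cleaned(a2,d1) ✗  (p3,d5,a3)→cleaned(a3,d5) ✓
Counterexamples (restrictor triples failing the scope): 2.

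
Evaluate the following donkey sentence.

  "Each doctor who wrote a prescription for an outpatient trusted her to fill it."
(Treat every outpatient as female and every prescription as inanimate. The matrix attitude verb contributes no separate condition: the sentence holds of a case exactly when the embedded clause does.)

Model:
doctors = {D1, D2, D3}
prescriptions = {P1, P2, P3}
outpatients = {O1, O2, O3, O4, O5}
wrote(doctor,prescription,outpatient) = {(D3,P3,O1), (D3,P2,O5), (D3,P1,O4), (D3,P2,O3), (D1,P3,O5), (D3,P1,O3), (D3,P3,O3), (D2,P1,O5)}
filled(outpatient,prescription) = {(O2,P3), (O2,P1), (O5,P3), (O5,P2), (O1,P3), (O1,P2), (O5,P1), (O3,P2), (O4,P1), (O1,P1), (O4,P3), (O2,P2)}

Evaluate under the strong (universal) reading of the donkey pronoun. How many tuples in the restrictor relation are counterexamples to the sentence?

2

"her" takes "an outpatient" as antecedent and "it" takes "a prescription"; both are donkey pronouns co-varying with the restrictor.
Strong reading: for every (d,p,o) with wrote(d,p,o), filled(o,p).
Restrictor triples: (D1,P3,O5)→filled(O5,P3) ✓  (D2,P1,O5)→filled(O5,P1) ✓  (D3,P1,O3)→filled(O3,P1) ✗  (D3,P1,O4)→filled(O4,P1) ✓  (D3,P2,O3)→filled(O3,P2) ✓  (D3,P2,O5)→filled(O5,P2) ✓  (D3,P3,O1)→filled(O1,P3) ✓  (D3,P3,O3)→filled(O3,P3) ✗
Counterexamples (restrictor triples failing the scope): 2.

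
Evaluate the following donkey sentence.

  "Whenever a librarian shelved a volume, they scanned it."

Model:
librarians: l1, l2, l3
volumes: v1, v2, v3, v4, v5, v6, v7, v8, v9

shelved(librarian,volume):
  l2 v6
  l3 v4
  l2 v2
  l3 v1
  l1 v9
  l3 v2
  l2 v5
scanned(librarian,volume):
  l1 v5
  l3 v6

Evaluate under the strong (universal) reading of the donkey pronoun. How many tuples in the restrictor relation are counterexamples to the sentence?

"it" takes "a volume" as antecedent — a donkey pronoun bound across the clause boundary.
Strong reading: for every (l,v) with shelved(l,v), scanned(l,v).
Restrictor pairs: (l1,v9) ✗  (l2,v2) ✗  (l2,v5) ✗  (l2,v6) ✗  (l3,v1) ✗  (l3,v2) ✗  (l3,v4) ✗
Counterexamples (restrictor pairs failing the scope): 7.

7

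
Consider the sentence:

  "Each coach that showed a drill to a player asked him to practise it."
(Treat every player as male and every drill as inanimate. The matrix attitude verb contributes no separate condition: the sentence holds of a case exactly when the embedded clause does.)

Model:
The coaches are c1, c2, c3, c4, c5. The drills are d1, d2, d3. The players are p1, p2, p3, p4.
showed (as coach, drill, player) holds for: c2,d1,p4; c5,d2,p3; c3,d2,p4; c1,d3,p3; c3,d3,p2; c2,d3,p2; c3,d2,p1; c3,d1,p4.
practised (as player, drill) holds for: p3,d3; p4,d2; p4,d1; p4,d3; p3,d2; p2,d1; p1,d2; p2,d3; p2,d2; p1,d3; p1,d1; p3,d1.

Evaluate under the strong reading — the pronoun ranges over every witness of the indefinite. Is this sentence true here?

"him" takes "a player" as antecedent and "it" takes "a drill"; both are donkey pronouns co-varying with the restrictor.
Strong reading: for every (c,d,p) with showed(c,d,p), practised(p,d).
Restrictor triples: (c1,d3,p3)→practised(p3,d3) ✓  (c2,d1,p4)→practised(p4,d1) ✓  (c2,d3,p2)→practised(p2,d3) ✓  (c3,d1,p4)→practised(p4,d1) ✓  (c3,d2,p1)→practised(p1,d2) ✓  (c3,d2,p4)→practised(p4,d2) ✓  (c3,d3,p2)→practised(p2,d3) ✓  (c5,d2,p3)→practised(p3,d2) ✓
Every restrictor triple satisfies the scope.

True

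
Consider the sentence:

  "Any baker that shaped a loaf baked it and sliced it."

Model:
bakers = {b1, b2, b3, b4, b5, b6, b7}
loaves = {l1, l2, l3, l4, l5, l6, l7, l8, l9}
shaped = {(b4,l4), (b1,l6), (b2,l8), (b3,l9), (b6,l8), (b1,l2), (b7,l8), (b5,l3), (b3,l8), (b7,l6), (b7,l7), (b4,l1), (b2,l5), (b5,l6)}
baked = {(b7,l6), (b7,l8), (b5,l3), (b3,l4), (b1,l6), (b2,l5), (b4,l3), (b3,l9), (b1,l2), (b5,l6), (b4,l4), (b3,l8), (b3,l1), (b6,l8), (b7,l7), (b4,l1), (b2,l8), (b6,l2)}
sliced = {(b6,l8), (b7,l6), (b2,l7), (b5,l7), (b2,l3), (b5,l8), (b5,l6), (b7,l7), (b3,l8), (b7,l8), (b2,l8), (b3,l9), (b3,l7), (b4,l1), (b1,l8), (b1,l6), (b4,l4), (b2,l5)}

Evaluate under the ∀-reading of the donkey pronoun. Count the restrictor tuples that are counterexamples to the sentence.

2

"it" takes "a loaf" as antecedent — a donkey pronoun bound across the clause boundary.
Strong reading: for every (b,l) with shaped(b,l), baked(b,l) ∧ sliced(b,l).
Restrictor pairs: (b1,l2) ✗  (b1,l6) ✓  (b2,l5) ✓  (b2,l8) ✓  (b3,l8) ✓  (b3,l9) ✓  (b4,l1) ✓  (b4,l4) ✓  (b5,l3) ✗  (b5,l6) ✓  (b6,l8) ✓  (b7,l6) ✓  (b7,l7) ✓  (b7,l8) ✓
Counterexamples (restrictor pairs failing the scope): 2.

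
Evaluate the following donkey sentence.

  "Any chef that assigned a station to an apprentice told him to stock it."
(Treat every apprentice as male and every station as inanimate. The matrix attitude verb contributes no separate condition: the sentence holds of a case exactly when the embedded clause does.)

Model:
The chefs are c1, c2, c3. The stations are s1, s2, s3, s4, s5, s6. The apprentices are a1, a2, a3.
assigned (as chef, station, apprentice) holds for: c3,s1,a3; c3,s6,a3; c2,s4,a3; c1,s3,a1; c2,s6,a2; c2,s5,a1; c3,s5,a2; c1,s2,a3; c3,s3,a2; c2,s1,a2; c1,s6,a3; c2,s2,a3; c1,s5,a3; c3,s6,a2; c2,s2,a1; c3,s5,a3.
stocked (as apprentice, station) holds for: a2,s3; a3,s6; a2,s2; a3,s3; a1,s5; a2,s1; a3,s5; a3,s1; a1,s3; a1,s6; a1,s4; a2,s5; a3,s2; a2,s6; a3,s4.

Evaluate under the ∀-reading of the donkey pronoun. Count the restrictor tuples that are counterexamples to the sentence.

"him" takes "an apprentice" as antecedent and "it" takes "a station"; both are donkey pronouns co-varying with the restrictor.
Strong reading: for every (c,s,a) with assigned(c,s,a), stocked(a,s).
Restrictor triples: (c1,s2,a3)→stocked(a3,s2) ✓  (c1,s3,a1)→stocked(a1,s3) ✓  (c1,s5,a3)→stocked(a3,s5) ✓  (c1,s6,a3)→stocked(a3,s6) ✓  (c2,s1,a2)→stocked(a2,s1) ✓  (c2,s2,a1)→stocked(a1,s2) ✗  (c2,s2,a3)→stocked(a3,s2) ✓  (c2,s4,a3)→stocked(a3,s4) ✓  (c2,s5,a1)→stocked(a1,s5) ✓  (c2,s6,a2)→stocked(a2,s6) ✓  (c3,s1,a3)→stocked(a3,s1) ✓  (c3,s3,a2)→stocked(a2,s3) ✓  (c3,s5,a2)→stocked(a2,s5) ✓  (c3,s5,a3)→stocked(a3,s5) ✓  (c3,s6,a2)→stocked(a2,s6) ✓  (c3,s6,a3)→stocked(a3,s6) ✓
Counterexamples (restrictor triples failing the scope): 1.

1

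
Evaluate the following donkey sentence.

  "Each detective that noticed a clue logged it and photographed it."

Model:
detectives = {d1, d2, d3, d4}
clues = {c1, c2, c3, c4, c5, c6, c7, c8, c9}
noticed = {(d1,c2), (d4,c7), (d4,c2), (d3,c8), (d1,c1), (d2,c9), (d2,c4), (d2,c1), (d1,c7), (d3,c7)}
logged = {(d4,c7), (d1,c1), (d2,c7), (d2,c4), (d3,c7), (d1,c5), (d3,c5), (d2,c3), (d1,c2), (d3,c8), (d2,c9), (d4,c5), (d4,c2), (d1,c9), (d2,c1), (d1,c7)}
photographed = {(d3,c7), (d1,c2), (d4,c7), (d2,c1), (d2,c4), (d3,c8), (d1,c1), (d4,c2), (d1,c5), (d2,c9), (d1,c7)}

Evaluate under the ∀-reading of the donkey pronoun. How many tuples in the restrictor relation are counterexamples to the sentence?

0

"it" takes "a clue" as antecedent — a donkey pronoun bound across the clause boundary.
Strong reading: for every (d,c) with noticed(d,c), logged(d,c) ∧ photographed(d,c).
Restrictor pairs: (d1,c1) ✓  (d1,c2) ✓  (d1,c7) ✓  (d2,c1) ✓  (d2,c4) ✓  (d2,c9) ✓  (d3,c7) ✓  (d3,c8) ✓  (d4,c2) ✓  (d4,c7) ✓
Counterexamples (restrictor pairs failing the scope): 0.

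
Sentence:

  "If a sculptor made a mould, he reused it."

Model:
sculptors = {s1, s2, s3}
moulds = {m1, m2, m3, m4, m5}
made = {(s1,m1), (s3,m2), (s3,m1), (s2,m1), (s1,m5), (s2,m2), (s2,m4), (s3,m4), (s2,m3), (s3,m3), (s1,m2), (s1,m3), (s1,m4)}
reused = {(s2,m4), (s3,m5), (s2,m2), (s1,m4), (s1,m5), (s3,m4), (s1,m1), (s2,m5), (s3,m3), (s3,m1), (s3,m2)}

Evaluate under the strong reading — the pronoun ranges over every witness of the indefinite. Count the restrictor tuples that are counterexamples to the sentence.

4

"it" takes "a mould" as antecedent — a donkey pronoun bound across the clause boundary.
Strong reading: for every (s,m) with made(s,m), reused(s,m).
Restrictor pairs: (s1,m1) ✓  (s1,m2) ✗  (s1,m3) ✗  (s1,m4) ✓  (s1,m5) ✓  (s2,m1) ✗  (s2,m2) ✓  (s2,m3) ✗  (s2,m4) ✓  (s3,m1) ✓  (s3,m2) ✓  (s3,m3) ✓  (s3,m4) ✓
Counterexamples (restrictor pairs failing the scope): 4.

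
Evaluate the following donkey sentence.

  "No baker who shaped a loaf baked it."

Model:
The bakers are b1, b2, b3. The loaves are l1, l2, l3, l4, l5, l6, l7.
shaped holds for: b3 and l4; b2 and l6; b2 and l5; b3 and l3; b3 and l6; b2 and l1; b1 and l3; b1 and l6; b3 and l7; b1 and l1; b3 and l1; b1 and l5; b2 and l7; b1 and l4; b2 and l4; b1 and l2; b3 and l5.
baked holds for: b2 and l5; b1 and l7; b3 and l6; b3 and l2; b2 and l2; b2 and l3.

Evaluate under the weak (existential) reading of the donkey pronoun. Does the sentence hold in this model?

"it" takes "a loaf" as antecedent — a donkey pronoun bound across the clause boundary.
Truth condition: for no (b,l) with shaped(b,l) does baked(b,l) hold.
Restrictor pairs — does the scope hold? (b1,l1):fails  (b1,l2):fails  (b1,l3):fails  (b1,l4):fails  (b1,l5):fails  (b1,l6):fails  (b2,l1):fails  (b2,l4):fails  (b2,l5):holds  (b2,l6):fails  (b2,l7):fails  (b3,l1):fails  (b3,l3):fails  (b3,l4):fails  (b3,l5):fails  (b3,l6):holds  (b3,l7):fails
Scope holds for 2 pair(s), so the sentence is false.

False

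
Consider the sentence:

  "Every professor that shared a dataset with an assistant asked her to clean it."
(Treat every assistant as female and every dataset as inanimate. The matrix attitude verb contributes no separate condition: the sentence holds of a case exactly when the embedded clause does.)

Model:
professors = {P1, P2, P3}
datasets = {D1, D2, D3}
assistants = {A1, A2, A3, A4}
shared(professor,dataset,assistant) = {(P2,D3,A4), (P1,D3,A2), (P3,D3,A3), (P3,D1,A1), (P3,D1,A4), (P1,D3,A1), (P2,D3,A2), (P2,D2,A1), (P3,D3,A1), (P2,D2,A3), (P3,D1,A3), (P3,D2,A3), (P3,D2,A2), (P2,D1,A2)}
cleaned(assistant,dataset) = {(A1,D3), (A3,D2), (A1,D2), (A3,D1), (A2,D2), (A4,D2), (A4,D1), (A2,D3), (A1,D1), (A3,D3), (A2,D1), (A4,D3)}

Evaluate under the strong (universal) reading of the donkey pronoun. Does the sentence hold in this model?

True

"her" takes "an assistant" as antecedent and "it" takes "a dataset"; both are donkey pronouns co-varying with the restrictor.
Strong reading: for every (p,d,a) with shared(p,d,a), cleaned(a,d).
Restrictor triples: (P1,D3,A1)→cleaned(A1,D3) ✓  (P1,D3,A2)→cleaned(A2,D3) ✓  (P2,D1,A2)→cleaned(A2,D1) ✓  (P2,D2,A1)→cleaned(A1,D2) ✓  (P2,D2,A3)→cleaned(A3,D2) ✓  (P2,D3,A2)→cleaned(A2,D3) ✓  (P2,D3,A4)→cleaned(A4,D3) ✓  (P3,D1,A1)→cleaned(A1,D1) ✓  (P3,D1,A3)→cleaned(A3,D1) ✓  (P3,D1,A4)→cleaned(A4,D1) ✓  (P3,D2,A2)→cleaned(A2,D2) ✓  (P3,D2,A3)→cleaned(A3,D2) ✓  (P3,D3,A1)→cleaned(A1,D3) ✓  (P3,D3,A3)→cleaned(A3,D3) ✓
Every restrictor triple satisfies the scope.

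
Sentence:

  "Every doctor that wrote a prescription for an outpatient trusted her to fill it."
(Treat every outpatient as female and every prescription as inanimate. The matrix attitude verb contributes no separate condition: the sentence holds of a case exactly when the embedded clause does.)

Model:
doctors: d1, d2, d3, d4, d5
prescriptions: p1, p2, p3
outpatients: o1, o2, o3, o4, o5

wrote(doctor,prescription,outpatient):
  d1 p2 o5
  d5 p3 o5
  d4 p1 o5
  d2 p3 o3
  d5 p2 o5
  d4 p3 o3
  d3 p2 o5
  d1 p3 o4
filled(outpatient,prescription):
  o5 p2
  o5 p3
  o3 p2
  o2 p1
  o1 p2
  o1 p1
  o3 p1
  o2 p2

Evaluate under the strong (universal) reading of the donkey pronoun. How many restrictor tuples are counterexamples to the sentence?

"her" takes "an outpatient" as antecedent and "it" takes "a prescription"; both are donkey pronouns co-varying with the restrictor.
Strong reading: for every (d,p,o) with wrote(d,p,o), filled(o,p).
Restrictor triples: (d1,p2,o5)→filled(o5,p2) ✓  (d1,p3,o4)→filled(o4,p3) ✗  (d2,p3,o3)→filled(o3,p3) ✗  (d3,p2,o5)→filled(o5,p2) ✓  (d4,p1,o5)→filled(o5,p1) ✗  (d4,p3,o3)→filled(o3,p3) ✗  (d5,p2,o5)→filled(o5,p2) ✓  (d5,p3,o5)→filled(o5,p3) ✓
Counterexamples (restrictor triples failing the scope): 4.

4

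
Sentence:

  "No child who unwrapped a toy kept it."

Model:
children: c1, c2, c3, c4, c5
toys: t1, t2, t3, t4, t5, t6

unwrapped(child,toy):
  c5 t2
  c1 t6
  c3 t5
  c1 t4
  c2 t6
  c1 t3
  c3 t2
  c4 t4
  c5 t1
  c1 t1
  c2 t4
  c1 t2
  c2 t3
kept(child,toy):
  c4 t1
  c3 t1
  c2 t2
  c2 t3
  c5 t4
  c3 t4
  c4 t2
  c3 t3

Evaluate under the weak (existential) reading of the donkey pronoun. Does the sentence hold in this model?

False

"it" takes "a toy" as antecedent — a donkey pronoun bound across the clause boundary.
Truth condition: for no (c,t) with unwrapped(c,t) does kept(c,t) hold.
Restrictor pairs — does the scope hold? (c1,t1):fails  (c1,t2):fails  (c1,t3):fails  (c1,t4):fails  (c1,t6):fails  (c2,t3):holds  (c2,t4):fails  (c2,t6):fails  (c3,t2):fails  (c3,t5):fails  (c4,t4):fails  (c5,t1):fails  (c5,t2):fails
Scope holds for 1 pair(s), so the sentence is false.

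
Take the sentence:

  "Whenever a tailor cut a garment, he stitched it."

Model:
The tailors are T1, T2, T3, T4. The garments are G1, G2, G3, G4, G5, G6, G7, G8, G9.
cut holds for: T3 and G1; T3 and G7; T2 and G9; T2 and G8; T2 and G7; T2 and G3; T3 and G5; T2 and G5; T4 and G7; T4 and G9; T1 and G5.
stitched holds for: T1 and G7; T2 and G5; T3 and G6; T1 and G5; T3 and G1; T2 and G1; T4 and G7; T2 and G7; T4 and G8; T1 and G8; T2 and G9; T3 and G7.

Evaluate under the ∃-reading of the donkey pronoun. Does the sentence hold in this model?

True

"it" takes "a garment" as antecedent — a donkey pronoun bound across the clause boundary.
Weak reading: every tailor t with some cut-garment has at least one cut-garment g such that stitched(t,g).
Per tailor: T1:✓  T2:✓  T3:✓  T4:✓
Every tailor in the restrictor has a witness.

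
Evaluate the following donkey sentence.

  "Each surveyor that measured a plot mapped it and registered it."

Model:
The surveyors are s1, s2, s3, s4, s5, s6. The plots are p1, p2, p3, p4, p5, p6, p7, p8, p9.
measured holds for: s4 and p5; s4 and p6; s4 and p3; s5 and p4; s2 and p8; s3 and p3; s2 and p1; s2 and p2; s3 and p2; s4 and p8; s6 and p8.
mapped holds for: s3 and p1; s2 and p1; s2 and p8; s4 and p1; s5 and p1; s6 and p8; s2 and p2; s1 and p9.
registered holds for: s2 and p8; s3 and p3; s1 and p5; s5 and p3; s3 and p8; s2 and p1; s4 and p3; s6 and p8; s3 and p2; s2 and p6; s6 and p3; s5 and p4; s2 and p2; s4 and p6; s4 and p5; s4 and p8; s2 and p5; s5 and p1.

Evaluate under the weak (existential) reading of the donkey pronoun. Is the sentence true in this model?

False

"it" takes "a plot" as antecedent — a donkey pronoun bound across the clause boundary.
Weak reading: every surveyor s with some measured-plot has at least one measured-plot p such that mapped(s,p) ∧ registered(s,p).
Per surveyor: s2:✓  s3:✗  s4:✗  s5:✗  s6:✓
s3 has no witness among its measured-plots.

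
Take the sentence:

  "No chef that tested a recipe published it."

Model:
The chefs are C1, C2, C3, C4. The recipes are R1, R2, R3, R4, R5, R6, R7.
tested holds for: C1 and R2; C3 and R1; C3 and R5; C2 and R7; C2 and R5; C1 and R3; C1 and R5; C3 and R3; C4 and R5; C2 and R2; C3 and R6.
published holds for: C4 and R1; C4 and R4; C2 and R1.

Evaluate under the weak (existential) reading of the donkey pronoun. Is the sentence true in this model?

True

"it" takes "a recipe" as antecedent — a donkey pronoun bound across the clause boundary.
Truth condition: for no (c,r) with tested(c,r) does published(c,r) hold.
Restrictor pairs — does the scope hold? (C1,R2):fails  (C1,R3):fails  (C1,R5):fails  (C2,R2):fails  (C2,R5):fails  (C2,R7):fails  (C3,R1):fails  (C3,R3):fails  (C3,R5):fails  (C3,R6):fails  (C4,R5):fails
Scope holds for no restrictor pair, so the sentence is true.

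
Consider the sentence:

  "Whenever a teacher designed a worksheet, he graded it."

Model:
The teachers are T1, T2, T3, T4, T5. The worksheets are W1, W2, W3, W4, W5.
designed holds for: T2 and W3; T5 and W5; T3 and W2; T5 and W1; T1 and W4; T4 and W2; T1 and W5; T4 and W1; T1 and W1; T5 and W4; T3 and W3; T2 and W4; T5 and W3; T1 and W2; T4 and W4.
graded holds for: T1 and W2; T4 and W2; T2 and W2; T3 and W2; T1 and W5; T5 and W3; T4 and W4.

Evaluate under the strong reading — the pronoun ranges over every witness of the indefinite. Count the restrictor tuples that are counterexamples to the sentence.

9

"it" takes "a worksheet" as antecedent — a donkey pronoun bound across the clause boundary.
Strong reading: for every (t,w) with designed(t,w), graded(t,w).
Restrictor pairs: (T1,W1) ✗  (T1,W2) ✓  (T1,W4) ✗  (T1,W5) ✓  (T2,W3) ✗  (T2,W4) ✗  (T3,W2) ✓  (T3,W3) ✗  (T4,W1) ✗  (T4,W2) ✓  (T4,W4) ✓  (T5,W1) ✗  (T5,W3) ✓  (T5,W4) ✗  (T5,W5) ✗
Counterexamples (restrictor pairs failing the scope): 9.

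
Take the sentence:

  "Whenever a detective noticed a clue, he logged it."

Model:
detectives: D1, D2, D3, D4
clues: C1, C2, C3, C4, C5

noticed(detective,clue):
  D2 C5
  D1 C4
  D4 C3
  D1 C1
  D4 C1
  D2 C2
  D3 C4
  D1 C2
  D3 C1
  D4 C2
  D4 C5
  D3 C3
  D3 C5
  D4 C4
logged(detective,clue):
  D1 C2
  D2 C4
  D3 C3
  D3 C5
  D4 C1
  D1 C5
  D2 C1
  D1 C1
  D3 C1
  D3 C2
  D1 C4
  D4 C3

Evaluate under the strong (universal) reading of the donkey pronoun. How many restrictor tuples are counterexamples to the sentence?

"it" takes "a clue" as antecedent — a donkey pronoun bound across the clause boundary.
Strong reading: for every (d,c) with noticed(d,c), logged(d,c).
Restrictor pairs: (D1,C1) ✓  (D1,C2) ✓  (D1,C4) ✓  (D2,C2) ✗  (D2,C5) ✗  (D3,C1) ✓  (D3,C3) ✓  (D3,C4) ✗  (D3,C5) ✓  (D4,C1) ✓  (D4,C2) ✗  (D4,C3) ✓  (D4,C4) ✗  (D4,C5) ✗
Counterexamples (restrictor pairs failing the scope): 6.

6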